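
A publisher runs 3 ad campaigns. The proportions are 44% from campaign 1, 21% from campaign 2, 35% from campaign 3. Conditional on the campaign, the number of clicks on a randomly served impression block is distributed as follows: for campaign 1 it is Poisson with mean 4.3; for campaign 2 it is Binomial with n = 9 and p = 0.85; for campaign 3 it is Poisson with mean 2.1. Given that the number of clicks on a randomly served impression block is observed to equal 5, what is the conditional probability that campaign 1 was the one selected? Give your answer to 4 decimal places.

Likelihoods P(X=5 | ·): 1: 0.166224; 2: 0.0283029; 3: 0.041677.
Posterior ∝ prior × likelihood. Numerator for 1: 0.44·0.166224 = 0.0731387.
Normalizing constant: 0.44·0.166224 + 0.21·0.0283029 + 0.35·0.041677 = 0.0936693.
P(1 | observation) = 0.0731387 / 0.0936693 = 0.780819.

0.7808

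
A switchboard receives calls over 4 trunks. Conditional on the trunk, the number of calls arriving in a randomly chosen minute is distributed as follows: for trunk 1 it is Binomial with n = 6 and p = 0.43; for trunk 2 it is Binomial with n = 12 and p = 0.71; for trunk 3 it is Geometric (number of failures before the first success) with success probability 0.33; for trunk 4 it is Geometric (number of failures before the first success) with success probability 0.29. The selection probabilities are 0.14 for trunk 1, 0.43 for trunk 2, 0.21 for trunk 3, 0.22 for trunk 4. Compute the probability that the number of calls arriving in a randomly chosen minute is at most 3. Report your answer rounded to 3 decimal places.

0.441

Conditional on each trunk, P(X ≤ 3): 1: 0.776786; 2: 0.00129302; 3: 0.798489; 4: 0.745883.
By total probability, P(X ≤ 3) = 0.14·0.776786 + 0.43·0.00129302 + 0.21·0.798489 + 0.22·0.745883 = 0.441083.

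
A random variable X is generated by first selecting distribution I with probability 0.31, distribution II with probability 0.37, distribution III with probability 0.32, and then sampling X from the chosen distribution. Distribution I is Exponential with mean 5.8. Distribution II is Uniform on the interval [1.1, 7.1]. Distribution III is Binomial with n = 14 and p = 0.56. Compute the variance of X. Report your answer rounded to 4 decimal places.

Per component, I: μ=5.8, E[X²]=67.28; II: μ=4.1, E[X²]=19.81; III: μ=7.84, E[X²]=64.9152.
E[X] = 0.31·5.8 + 0.37·4.1 + 0.32·7.84 = 5.8238.
E[X²] = 0.31·67.28 + 0.37·19.81 + 0.32·64.9152 = 48.9594.
Var(X) = E[X²] − (E[X])² = 48.9594 − 33.9166 = 15.0427.

15.0427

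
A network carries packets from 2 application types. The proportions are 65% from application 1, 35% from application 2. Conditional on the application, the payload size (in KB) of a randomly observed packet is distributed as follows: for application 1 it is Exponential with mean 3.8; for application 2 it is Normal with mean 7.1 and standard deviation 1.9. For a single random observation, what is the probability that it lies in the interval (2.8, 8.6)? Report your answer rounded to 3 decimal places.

0.514

Conditional on each application, P(2.8 < X < 8.6): 1: 0.374601; 2: 0.773269.
By total probability, P(2.8 < X < 8.6) = 0.65·0.374601 + 0.35·0.773269 = 0.514135.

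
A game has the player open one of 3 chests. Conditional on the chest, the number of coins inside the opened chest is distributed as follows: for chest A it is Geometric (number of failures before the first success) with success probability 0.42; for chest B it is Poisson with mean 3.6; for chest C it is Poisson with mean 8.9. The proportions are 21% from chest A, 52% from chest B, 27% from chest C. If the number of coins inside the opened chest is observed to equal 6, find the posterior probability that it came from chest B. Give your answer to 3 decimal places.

0.599

Likelihoods P(X=6 | ·): A: 0.0159889; B: 0.0826081; C: 0.0941427.
Posterior ∝ prior × likelihood. Numerator for B: 0.52·0.0826081 = 0.0429562.
Normalizing constant: 0.21·0.0159889 + 0.52·0.0826081 + 0.27·0.0941427 = 0.0717324.
P(B | observation) = 0.0429562 / 0.0717324 = 0.59884.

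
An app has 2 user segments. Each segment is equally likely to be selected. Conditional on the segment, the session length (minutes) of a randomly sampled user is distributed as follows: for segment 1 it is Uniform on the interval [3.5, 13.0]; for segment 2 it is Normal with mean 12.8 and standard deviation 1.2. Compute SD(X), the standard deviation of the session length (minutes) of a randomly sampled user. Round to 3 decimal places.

3.107

Per component, 1: μ=8.25, E[X²]=75.5833; 2: μ=12.8, E[X²]=165.28.
E[X] = 0.5·8.25 + 0.5·12.8 = 10.525.
E[X²] = 0.5·75.5833 + 0.5·165.28 = 120.432.
Var(X) = E[X²] − (E[X])² = 120.432 − 110.776 = 9.65604.
SD(X) = √9.65604 = 3.10742.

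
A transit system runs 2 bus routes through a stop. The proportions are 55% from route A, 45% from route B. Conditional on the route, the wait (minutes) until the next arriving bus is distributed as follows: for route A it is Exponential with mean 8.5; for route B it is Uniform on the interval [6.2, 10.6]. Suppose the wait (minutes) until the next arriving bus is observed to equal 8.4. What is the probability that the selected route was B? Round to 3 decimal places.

0.809

Likelihoods f(8.4 | ·): A: 0.0437921; B: 0.227273.
Posterior ∝ prior × likelihood. Numerator for B: 0.45·0.227273 = 0.102273.
Normalizing constant: 0.55·0.0437921 + 0.45·0.227273 = 0.126358.
P(B | observation) = 0.102273 / 0.126358 = 0.809386.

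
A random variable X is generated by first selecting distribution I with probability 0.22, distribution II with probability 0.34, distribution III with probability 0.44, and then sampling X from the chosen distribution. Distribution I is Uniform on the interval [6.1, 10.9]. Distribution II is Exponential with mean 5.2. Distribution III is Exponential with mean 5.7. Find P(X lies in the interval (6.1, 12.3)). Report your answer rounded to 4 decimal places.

0.3933

Conditional on each component, P(6.1 < X < 12.3): I: 1; II: 0.2155; III: 0.22738.
By total probability, P(6.1 < X < 12.3) = 0.22·1 + 0.34·0.2155 + 0.44·0.22738 = 0.393317.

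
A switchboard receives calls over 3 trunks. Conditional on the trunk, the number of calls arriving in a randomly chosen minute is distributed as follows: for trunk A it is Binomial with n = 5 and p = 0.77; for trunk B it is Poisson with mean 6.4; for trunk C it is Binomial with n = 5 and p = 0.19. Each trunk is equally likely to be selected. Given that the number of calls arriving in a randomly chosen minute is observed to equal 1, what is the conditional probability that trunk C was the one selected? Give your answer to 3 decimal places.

Likelihoods P(X=1 | ·): A: 0.0107739; B: 0.010634; C: 0.408944.
Posterior ∝ prior × likelihood. Numerator for C: 0.333333·0.408944 = 0.136315.
Normalizing constant: 0.333333·0.0107739 + 0.333333·0.010634 + 0.333333·0.408944 = 0.143451.
P(C | observation) = 0.136315 / 0.143451 = 0.950255.

0.950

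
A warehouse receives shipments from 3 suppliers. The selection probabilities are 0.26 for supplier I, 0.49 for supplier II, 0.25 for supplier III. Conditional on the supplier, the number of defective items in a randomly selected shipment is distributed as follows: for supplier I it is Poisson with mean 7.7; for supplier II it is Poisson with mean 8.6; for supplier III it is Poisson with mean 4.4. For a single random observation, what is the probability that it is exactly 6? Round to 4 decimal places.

Conditional on each supplier, P(X = 6): I: 0.131082; II: 0.103449; III: 0.123734.
By total probability, P(X = 6) = 0.26·0.131082 + 0.49·0.103449 + 0.25·0.123734 = 0.115705.

0.1157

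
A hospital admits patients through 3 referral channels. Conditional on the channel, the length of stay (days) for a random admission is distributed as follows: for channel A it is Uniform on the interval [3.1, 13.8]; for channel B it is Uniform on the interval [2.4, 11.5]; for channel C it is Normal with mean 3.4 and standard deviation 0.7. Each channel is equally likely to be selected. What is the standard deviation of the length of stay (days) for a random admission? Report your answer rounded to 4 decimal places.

3.1824

Per component, A: μ=8.45, E[X²]=80.9433; B: μ=6.95, E[X²]=55.2033; C: μ=3.4, E[X²]=12.05.
E[X] = 0.333333·8.45 + 0.333333·6.95 + 0.333333·3.4 = 6.26667.
E[X²] = 0.333333·80.9433 + 0.333333·55.2033 + 0.333333·12.05 = 49.3989.
Var(X) = E[X²] − (E[X])² = 49.3989 − 39.2711 = 10.1278.
SD(X) = √10.1278 = 3.18242.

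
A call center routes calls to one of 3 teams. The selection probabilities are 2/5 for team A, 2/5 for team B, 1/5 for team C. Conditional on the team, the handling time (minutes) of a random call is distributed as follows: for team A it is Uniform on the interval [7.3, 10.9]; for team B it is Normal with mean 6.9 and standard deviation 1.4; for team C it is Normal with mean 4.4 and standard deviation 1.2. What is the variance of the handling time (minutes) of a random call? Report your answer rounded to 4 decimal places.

4.5456

Per component, A: μ=9.1, E[X²]=83.89; B: μ=6.9, E[X²]=49.57; C: μ=4.4, E[X²]=20.8.
E[X] = 0.4·9.1 + 0.4·6.9 + 0.2·4.4 = 7.28.
E[X²] = 0.4·83.89 + 0.4·49.57 + 0.2·20.8 = 57.544.
Var(X) = E[X²] − (E[X])² = 57.544 − 52.9984 = 4.5456.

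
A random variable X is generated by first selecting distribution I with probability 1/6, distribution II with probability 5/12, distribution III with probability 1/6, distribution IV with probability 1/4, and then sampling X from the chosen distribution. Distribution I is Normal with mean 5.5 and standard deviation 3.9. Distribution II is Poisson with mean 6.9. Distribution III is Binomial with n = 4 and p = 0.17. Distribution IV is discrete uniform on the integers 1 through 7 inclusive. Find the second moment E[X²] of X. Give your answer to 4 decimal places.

35.4603

For each component E[X²] = Var + (mean)², giving I: 45.46; II: 54.51; III: 1.0268; IV: 20.
Overall E[X²] = 0.166667·45.46 + 0.416667·54.51 + 0.166667·1.0268 + 0.25·20 = 35.4603.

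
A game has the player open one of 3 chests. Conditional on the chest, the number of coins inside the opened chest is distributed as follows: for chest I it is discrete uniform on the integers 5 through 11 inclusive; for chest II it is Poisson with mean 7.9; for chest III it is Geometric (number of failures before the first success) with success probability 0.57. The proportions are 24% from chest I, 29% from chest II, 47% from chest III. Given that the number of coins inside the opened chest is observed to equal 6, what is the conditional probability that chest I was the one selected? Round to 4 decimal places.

0.4744

Likelihoods P(X=6 | ·): I: 0.142857; II: 0.125171; III: 0.00360318.
Posterior ∝ prior × likelihood. Numerator for I: 0.24·0.142857 = 0.0342857.
Normalizing constant: 0.24·0.142857 + 0.29·0.125171 + 0.47·0.00360318 = 0.0722788.
P(I | observation) = 0.0342857 / 0.0722788 = 0.474354.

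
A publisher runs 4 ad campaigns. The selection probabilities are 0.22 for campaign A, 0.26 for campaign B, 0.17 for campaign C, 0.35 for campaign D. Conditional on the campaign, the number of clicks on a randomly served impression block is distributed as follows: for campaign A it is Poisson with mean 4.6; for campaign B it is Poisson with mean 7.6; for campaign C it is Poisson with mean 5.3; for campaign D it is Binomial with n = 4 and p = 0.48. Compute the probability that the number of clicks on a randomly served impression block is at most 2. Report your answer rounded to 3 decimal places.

Conditional on each campaign, P(X ≤ 2): A: 0.162639; B: 0.0187569; C: 0.101554; D: 0.716884.
By total probability, P(X ≤ 2) = 0.22·0.162639 + 0.26·0.0187569 + 0.17·0.101554 + 0.35·0.716884 = 0.308831.

0.309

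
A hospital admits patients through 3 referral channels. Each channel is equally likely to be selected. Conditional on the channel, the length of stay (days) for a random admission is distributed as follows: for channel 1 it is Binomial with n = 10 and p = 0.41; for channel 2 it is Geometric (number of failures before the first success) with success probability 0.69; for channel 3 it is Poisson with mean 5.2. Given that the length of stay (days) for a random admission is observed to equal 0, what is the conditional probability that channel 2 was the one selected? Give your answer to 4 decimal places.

Likelihoods P(X=0 | ·): 1: 0.00511117; 2: 0.69; 3: 0.00551656.
Posterior ∝ prior × likelihood. Numerator for 2: 0.333333·0.69 = 0.23.
Normalizing constant: 0.333333·0.00511117 + 0.333333·0.69 + 0.333333·0.00551656 = 0.233543.
P(2 | observation) = 0.23 / 0.233543 = 0.984831.

0.9848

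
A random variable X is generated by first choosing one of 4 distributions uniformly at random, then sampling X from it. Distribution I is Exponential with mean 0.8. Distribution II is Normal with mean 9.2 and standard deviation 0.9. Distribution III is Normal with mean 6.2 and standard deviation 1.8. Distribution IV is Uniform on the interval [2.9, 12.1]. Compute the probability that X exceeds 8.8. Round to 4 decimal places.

0.2762

Conditional on each component, P(X > 8.8): I: 1.67017e-05; II: 0.671639; III: 0.074307; IV: 0.358696.
By total probability, P(X > 8.8) = 0.25·1.67017e-05 + 0.25·0.671639 + 0.25·0.074307 + 0.25·0.358696 = 0.276165.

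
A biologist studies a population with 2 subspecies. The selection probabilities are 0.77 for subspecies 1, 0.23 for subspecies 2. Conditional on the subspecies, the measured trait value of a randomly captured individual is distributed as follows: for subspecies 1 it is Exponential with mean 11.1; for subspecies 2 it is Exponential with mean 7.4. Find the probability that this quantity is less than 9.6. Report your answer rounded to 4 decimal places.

0.6129

Conditional on each subspecies, P(X < 9.6): 1: 0.578892; 2: 0.726731.
By total probability, P(X < 9.6) = 0.77·0.578892 + 0.23·0.726731 = 0.612895.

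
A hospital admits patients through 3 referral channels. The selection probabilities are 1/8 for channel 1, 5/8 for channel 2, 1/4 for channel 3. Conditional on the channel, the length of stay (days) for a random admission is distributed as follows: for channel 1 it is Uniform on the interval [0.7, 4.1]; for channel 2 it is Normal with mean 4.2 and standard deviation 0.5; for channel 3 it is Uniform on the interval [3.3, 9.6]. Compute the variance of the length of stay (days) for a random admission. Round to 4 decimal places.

Per component, 1: μ=2.4, E[X²]=6.72333; 2: μ=4.2, E[X²]=17.89; 3: μ=6.45, E[X²]=44.91.
E[X] = 0.125·2.4 + 0.625·4.2 + 0.25·6.45 = 4.5375.
E[X²] = 0.125·6.72333 + 0.625·17.89 + 0.25·44.91 = 23.2492.
Var(X) = E[X²] − (E[X])² = 23.2492 − 20.5889 = 2.66026.

2.6603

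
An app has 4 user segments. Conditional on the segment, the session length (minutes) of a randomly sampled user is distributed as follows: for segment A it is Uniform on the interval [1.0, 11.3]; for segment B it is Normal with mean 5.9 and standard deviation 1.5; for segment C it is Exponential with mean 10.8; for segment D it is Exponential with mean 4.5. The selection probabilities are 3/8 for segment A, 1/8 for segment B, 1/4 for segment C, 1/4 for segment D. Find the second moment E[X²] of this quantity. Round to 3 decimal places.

For each component E[X²] = Var + (mean)², giving A: 46.6633; B: 37.06; C: 233.28; D: 40.5.
Overall E[X²] = 0.375·46.6633 + 0.125·37.06 + 0.25·233.28 + 0.25·40.5 = 90.5763.

90.576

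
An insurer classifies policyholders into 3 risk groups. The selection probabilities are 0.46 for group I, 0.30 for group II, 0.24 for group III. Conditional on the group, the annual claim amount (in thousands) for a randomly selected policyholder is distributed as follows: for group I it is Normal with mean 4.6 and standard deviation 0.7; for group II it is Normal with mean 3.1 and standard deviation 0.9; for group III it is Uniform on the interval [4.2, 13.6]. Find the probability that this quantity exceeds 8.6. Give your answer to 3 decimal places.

0.128

Conditional on each group, P(X > 8.6): I: 5.50829e-09; II: 4.94699e-10; III: 0.531915.
By total probability, P(X > 8.6) = 0.46·5.50829e-09 + 0.3·4.94699e-10 + 0.24·0.531915 = 0.12766.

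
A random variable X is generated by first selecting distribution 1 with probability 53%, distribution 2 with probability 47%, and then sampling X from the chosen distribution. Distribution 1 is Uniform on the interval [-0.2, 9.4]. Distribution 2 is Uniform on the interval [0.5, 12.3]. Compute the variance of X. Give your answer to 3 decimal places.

10.331

Per component, 1: μ=4.6, E[X²]=28.84; 2: μ=6.4, E[X²]=52.5633.
E[X] = 0.53·4.6 + 0.47·6.4 = 5.446.
E[X²] = 0.53·28.84 + 0.47·52.5633 = 39.99.
Var(X) = E[X²] − (E[X])² = 39.99 − 29.6589 = 10.3311.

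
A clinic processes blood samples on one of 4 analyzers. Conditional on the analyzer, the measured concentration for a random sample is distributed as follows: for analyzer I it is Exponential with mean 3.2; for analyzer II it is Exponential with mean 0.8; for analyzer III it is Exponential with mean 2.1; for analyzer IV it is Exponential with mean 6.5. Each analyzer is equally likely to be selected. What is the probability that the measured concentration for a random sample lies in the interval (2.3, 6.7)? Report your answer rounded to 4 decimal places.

0.2647

Conditional on each analyzer, P(2.3 < X < 6.7): I: 0.364137; II: 0.0561856; III: 0.293308; IV: 0.345251.
By total probability, P(2.3 < X < 6.7) = 0.25·0.364137 + 0.25·0.0561856 + 0.25·0.293308 + 0.25·0.345251 = 0.26472.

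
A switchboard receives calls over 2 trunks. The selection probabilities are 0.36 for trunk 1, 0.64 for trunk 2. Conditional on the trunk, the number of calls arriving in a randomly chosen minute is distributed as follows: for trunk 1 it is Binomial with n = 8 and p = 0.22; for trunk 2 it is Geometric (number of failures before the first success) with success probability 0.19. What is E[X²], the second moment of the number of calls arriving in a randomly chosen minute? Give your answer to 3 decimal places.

27.601

For each component E[X²] = Var + (mean)², giving 1: 4.4704; 2: 40.6122.
Overall E[X²] = 0.36·4.4704 + 0.64·40.6122 = 27.6011.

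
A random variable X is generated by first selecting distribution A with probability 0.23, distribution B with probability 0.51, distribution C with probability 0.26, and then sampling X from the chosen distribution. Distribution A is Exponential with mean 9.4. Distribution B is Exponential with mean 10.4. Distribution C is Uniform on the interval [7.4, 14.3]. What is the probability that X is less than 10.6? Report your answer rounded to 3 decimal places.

0.602

Conditional on each component, P(X < 10.6): A: 0.67621; B: 0.639128; C: 0.463768.
By total probability, P(X < 10.6) = 0.23·0.67621 + 0.51·0.639128 + 0.26·0.463768 = 0.602063.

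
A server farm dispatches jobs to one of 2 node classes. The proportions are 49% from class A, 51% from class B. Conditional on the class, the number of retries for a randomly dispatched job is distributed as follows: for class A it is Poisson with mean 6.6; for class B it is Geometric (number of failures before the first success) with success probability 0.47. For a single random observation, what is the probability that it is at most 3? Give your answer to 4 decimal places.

Conditional on each class, P(X ≤ 3): A: 0.105151; B: 0.921095.
By total probability, P(X ≤ 3) = 0.49·0.105151 + 0.51·0.921095 = 0.521283.

0.5213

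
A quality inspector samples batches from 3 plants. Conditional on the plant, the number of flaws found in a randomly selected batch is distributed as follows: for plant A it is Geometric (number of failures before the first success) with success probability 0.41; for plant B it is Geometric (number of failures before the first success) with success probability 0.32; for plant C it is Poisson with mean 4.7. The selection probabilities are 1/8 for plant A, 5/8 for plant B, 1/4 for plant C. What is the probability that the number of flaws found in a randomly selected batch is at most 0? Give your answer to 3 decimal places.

Conditional on each plant, P(X ≤ 0): A: 0.41; B: 0.32; C: 0.00909528.
By total probability, P(X ≤ 0) = 0.125·0.41 + 0.625·0.32 + 0.25·0.00909528 = 0.253524.

0.254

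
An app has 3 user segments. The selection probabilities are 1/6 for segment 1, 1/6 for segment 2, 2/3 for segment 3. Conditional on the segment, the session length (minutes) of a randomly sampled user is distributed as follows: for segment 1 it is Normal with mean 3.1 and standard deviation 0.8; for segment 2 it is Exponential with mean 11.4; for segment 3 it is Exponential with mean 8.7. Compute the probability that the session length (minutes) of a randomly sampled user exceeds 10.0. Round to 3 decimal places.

0.281

Conditional on each segment, P(X > 10.0): 1: 0; 2: 0.415949; 3: 0.316819.
By total probability, P(X > 10.0) = 0.166667·0 + 0.166667·0.415949 + 0.666667·0.316819 = 0.280537.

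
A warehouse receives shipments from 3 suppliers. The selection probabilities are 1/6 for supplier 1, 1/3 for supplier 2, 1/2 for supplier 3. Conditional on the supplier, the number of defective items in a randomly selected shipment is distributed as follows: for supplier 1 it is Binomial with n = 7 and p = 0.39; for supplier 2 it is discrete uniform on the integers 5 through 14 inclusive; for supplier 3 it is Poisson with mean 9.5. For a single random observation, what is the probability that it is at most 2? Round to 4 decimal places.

0.0757

Conditional on each supplier, P(X ≤ 2): 1: 0.441851; 2: 0; 3: 0.00416363.
By total probability, P(X ≤ 2) = 0.166667·0.441851 + 0.333333·0 + 0.5·0.00416363 = 0.0757236.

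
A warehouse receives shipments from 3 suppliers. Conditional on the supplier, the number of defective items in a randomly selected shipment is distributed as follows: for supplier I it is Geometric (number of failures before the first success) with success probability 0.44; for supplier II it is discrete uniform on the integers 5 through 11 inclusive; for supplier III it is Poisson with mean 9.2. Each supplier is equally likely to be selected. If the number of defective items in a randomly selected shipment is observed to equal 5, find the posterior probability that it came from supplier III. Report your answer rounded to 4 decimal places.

0.2493

Likelihoods P(X=5 | ·): I: 0.0242322; II: 0.142857; III: 0.0554943.
Posterior ∝ prior × likelihood. Numerator for III: 0.333333·0.0554943 = 0.0184981.
Normalizing constant: 0.333333·0.0242322 + 0.333333·0.142857 + 0.333333·0.0554943 = 0.0741946.
P(III | observation) = 0.0184981 / 0.0741946 = 0.249319.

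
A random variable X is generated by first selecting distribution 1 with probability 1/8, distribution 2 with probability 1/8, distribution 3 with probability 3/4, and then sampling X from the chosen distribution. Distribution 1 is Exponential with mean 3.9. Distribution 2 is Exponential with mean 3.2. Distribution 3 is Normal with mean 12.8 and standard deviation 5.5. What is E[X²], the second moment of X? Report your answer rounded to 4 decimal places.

For each component E[X²] = Var + (mean)², giving 1: 30.42; 2: 20.48; 3: 194.09.
Overall E[X²] = 0.125·30.42 + 0.125·20.48 + 0.75·194.09 = 151.93.

151.9300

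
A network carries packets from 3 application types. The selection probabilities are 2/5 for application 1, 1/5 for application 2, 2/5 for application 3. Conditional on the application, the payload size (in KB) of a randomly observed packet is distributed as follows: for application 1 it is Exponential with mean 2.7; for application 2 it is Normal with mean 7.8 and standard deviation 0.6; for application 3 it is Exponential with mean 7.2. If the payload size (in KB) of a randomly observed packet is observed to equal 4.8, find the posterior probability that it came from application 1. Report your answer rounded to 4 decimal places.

Likelihoods f(4.8 | ·): 1: 0.0625975; 2: 2.47787e-06; 3: 0.0713079.
Posterior ∝ prior × likelihood. Numerator for 1: 0.4·0.0625975 = 0.025039.
Normalizing constant: 0.4·0.0625975 + 0.2·2.47787e-06 + 0.4·0.0713079 = 0.0535627.
P(1 | observation) = 0.025039 / 0.0535627 = 0.467471.

0.4675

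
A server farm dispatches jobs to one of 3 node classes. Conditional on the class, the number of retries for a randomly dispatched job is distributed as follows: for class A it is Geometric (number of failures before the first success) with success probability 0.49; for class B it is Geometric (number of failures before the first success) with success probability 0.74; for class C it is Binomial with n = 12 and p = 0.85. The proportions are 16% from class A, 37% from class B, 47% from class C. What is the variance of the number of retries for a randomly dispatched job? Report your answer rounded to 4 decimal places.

24.4389

Per component, A: μ=1.04082, E[X²]=3.20741; B: μ=0.351351, E[X²]=0.598247; C: μ=10.2, E[X²]=105.57.
E[X] = 0.16·1.04082 + 0.37·0.351351 + 0.47·10.2 = 5.09053.
E[X²] = 0.16·3.20741 + 0.37·0.598247 + 0.47·105.57 = 50.3524.
Var(X) = E[X²] − (E[X])² = 50.3524 − 25.9135 = 24.4389.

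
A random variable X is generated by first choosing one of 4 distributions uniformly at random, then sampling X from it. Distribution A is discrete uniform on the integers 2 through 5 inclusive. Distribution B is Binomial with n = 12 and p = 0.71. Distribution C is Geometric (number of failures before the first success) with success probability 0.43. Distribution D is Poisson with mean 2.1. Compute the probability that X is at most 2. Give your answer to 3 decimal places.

Conditional on each component, P(X ≤ 2): A: 0.25; B: 0.00015072; C: 0.814807; D: 0.649631.
By total probability, P(X ≤ 2) = 0.25·0.25 + 0.25·0.00015072 + 0.25·0.814807 + 0.25·0.649631 = 0.428647.

0.429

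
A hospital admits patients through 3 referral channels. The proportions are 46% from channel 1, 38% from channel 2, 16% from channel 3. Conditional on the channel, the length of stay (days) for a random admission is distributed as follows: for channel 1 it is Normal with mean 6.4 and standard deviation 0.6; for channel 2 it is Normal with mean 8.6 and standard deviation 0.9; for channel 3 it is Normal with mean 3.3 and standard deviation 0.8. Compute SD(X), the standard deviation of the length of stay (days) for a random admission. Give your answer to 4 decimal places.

1.9588

Per component, 1: μ=6.4, E[X²]=41.32; 2: μ=8.6, E[X²]=74.77; 3: μ=3.3, E[X²]=11.53.
E[X] = 0.46·6.4 + 0.38·8.6 + 0.16·3.3 = 6.74.
E[X²] = 0.46·41.32 + 0.38·74.77 + 0.16·11.53 = 49.2646.
Var(X) = E[X²] − (E[X])² = 49.2646 − 45.4276 = 3.837.
SD(X) = √3.837 = 1.95883.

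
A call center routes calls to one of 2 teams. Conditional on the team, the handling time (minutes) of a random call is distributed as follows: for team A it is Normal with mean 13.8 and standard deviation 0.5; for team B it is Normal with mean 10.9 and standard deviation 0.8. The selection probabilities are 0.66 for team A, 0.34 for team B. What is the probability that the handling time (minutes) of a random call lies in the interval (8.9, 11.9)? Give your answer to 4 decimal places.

Conditional on each team, P(8.9 < X < 11.9): A: 7.2348e-05; B: 0.888141.
By total probability, P(8.9 < X < 11.9) = 0.66·7.2348e-05 + 0.34·0.888141 = 0.302016.

0.3020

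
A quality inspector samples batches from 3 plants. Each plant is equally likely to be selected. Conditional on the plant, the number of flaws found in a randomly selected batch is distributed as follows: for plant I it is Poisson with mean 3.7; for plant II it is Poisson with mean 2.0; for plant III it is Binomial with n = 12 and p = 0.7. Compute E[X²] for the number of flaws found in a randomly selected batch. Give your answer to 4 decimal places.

32.1567

For each component E[X²] = Var + (mean)², giving I: 17.39; II: 6; III: 73.08.
Overall E[X²] = 0.333333·17.39 + 0.333333·6 + 0.333333·73.08 = 32.1567.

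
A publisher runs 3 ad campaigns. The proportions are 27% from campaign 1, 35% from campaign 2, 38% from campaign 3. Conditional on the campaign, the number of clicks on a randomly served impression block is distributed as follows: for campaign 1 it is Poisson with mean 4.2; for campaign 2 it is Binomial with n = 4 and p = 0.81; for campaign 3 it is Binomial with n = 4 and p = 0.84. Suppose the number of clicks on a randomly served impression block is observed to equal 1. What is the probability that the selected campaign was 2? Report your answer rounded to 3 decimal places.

Likelihoods P(X=1 | ·): 1: 0.0629814; 2: 0.0222232; 3: 0.0137626.
Posterior ∝ prior × likelihood. Numerator for 2: 0.35·0.0222232 = 0.00777811.
Normalizing constant: 0.27·0.0629814 + 0.35·0.0222232 + 0.38·0.0137626 = 0.0300129.
P(2 | observation) = 0.00777811 / 0.0300129 = 0.259159.

0.259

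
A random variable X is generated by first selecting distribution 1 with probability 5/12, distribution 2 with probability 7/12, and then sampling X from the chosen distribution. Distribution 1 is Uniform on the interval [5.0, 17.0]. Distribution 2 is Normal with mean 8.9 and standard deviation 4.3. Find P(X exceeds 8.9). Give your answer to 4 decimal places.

Conditional on each component, P(X > 8.9): 1: 0.675; 2: 0.5.
By total probability, P(X > 8.9) = 0.416667·0.675 + 0.583333·0.5 = 0.572917.

0.5729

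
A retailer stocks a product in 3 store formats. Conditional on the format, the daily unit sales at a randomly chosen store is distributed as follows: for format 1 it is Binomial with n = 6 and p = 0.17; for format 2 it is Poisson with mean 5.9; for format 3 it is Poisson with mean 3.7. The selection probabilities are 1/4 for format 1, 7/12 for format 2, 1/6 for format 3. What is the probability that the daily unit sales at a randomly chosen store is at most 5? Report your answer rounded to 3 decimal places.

0.658

Conditional on each format, P(X ≤ 5): 1: 0.999976; 2: 0.461873; 3: 0.830088.
By total probability, P(X ≤ 5) = 0.25·0.999976 + 0.583333·0.461873 + 0.166667·0.830088 = 0.657768.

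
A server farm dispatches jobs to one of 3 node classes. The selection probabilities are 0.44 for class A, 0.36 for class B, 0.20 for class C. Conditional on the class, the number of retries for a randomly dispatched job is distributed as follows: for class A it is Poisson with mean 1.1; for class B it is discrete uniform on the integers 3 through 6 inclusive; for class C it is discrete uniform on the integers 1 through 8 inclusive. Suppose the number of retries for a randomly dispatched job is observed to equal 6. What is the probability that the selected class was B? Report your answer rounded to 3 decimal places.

Likelihoods P(X=6 | ·): A: 0.00081903; B: 0.25; C: 0.125.
Posterior ∝ prior × likelihood. Numerator for B: 0.36·0.25 = 0.09.
Normalizing constant: 0.44·0.00081903 + 0.36·0.25 + 0.2·0.125 = 0.11536.
P(B | observation) = 0.09 / 0.11536 = 0.780164.

0.780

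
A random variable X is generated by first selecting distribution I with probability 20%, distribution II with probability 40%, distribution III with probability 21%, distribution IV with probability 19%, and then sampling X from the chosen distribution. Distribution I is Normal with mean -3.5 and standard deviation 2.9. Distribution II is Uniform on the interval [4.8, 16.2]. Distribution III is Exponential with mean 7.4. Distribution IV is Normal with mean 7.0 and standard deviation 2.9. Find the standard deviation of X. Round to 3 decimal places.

6.761

Per component, I: μ=-3.5, E[X²]=20.66; II: μ=10.5, E[X²]=121.08; III: μ=7.4, E[X²]=109.52; IV: μ=7, E[X²]=57.41.
E[X] = 0.2·-3.5 + 0.4·10.5 + 0.21·7.4 + 0.19·7 = 6.384.
E[X²] = 0.2·20.66 + 0.4·121.08 + 0.21·109.52 + 0.19·57.41 = 86.4711.
Var(X) = E[X²] − (E[X])² = 86.4711 − 40.7555 = 45.7156.
SD(X) = √45.7156 = 6.76133.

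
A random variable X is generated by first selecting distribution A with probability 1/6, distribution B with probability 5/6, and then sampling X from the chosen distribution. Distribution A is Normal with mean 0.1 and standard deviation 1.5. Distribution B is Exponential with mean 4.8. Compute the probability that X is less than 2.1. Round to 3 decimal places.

Conditional on each component, P(X < 2.1): A: 0.908789; B: 0.354351.
By total probability, P(X < 2.1) = 0.166667·0.908789 + 0.833333·0.354351 = 0.446758.

0.447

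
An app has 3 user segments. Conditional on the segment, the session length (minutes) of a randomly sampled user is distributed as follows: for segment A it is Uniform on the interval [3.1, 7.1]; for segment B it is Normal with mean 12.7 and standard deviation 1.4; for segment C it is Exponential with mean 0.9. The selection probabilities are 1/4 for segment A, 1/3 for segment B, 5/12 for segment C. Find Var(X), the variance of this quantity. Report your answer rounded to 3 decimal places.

Per component, A: μ=5.1, E[X²]=27.3433; B: μ=12.7, E[X²]=163.25; C: μ=0.9, E[X²]=1.62.
E[X] = 0.25·5.1 + 0.333333·12.7 + 0.416667·0.9 = 5.88333.
E[X²] = 0.25·27.3433 + 0.333333·163.25 + 0.416667·1.62 = 61.9275.
Var(X) = E[X²] − (E[X])² = 61.9275 − 34.6136 = 27.3139.

27.314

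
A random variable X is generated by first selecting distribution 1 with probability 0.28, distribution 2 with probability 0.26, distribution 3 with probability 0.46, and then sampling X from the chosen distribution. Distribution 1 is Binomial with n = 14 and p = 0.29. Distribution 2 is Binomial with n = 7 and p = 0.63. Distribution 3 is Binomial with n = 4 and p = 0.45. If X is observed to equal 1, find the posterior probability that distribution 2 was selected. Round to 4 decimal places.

Likelihoods P(X=1 | ·): 1: 0.0473026; 2: 0.0113149; 3: 0.299475.
Posterior ∝ prior × likelihood. Numerator for 2: 0.26·0.0113149 = 0.00294186.
Normalizing constant: 0.28·0.0473026 + 0.26·0.0113149 + 0.46·0.299475 = 0.153945.
P(2 | observation) = 0.00294186 / 0.153945 = 0.0191098.

0.0191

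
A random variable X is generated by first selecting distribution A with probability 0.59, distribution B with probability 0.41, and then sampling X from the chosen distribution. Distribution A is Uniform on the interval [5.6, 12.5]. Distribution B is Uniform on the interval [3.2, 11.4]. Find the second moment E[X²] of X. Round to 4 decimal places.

For each component E[X²] = Var + (mean)², giving A: 85.87; B: 58.8933.
Overall E[X²] = 0.59·85.87 + 0.41·58.8933 = 74.8096.

74.8096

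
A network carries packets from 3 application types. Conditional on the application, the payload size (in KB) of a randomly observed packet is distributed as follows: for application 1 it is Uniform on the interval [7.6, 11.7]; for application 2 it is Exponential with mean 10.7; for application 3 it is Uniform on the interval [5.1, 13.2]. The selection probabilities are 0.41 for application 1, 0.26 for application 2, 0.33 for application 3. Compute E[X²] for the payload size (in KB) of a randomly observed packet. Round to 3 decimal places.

For each component E[X²] = Var + (mean)², giving 1: 94.5233; 2: 228.98; 3: 89.19.
Overall E[X²] = 0.41·94.5233 + 0.26·228.98 + 0.33·89.19 = 127.722.

127.722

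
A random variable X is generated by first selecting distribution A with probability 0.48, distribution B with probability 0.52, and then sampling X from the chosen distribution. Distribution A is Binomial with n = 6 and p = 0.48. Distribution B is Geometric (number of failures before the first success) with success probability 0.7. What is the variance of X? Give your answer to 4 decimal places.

2.5372

Per component, A: μ=2.88, E[X²]=9.792; B: μ=0.428571, E[X²]=0.795918.
E[X] = 0.48·2.88 + 0.52·0.428571 = 1.60526.
E[X²] = 0.48·9.792 + 0.52·0.795918 = 5.11404.
Var(X) = E[X²] − (E[X])² = 5.11404 − 2.57685 = 2.53719.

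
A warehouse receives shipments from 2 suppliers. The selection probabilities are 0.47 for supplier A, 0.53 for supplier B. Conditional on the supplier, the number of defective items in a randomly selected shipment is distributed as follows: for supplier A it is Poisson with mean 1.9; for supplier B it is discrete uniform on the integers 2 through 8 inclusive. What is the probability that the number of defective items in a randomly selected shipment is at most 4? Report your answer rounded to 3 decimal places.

Conditional on each supplier, P(X ≤ 4): A: 0.955919; B: 0.428571.
By total probability, P(X ≤ 4) = 0.47·0.955919 + 0.53·0.428571 = 0.676425.

0.676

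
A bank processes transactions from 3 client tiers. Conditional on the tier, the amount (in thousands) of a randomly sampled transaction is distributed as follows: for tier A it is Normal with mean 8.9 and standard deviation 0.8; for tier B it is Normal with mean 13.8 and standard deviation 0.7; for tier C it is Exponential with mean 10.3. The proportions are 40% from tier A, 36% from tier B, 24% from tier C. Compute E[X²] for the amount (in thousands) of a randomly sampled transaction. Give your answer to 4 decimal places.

For each component E[X²] = Var + (mean)², giving A: 79.85; B: 190.93; C: 212.18.
Overall E[X²] = 0.4·79.85 + 0.36·190.93 + 0.24·212.18 = 151.598.

151.5980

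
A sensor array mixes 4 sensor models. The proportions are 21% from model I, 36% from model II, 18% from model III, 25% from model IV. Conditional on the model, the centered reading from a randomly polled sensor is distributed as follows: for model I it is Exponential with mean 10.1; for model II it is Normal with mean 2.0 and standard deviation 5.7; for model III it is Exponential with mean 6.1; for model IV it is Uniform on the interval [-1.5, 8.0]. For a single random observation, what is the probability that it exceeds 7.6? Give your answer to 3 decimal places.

0.220

Conditional on each model, P(X > 7.6): I: 0.471199; II: 0.162938; III: 0.287681; IV: 0.0421053.
By total probability, P(X > 7.6) = 0.21·0.471199 + 0.36·0.162938 + 0.18·0.287681 + 0.25·0.0421053 = 0.219918.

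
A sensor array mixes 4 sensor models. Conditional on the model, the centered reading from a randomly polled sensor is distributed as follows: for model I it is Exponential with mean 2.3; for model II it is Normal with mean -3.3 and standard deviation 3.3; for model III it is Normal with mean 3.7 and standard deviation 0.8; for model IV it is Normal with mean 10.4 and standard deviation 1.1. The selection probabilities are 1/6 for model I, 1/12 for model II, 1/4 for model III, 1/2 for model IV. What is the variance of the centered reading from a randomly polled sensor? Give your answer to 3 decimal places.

22.991

Per component, I: μ=2.3, E[X²]=10.58; II: μ=-3.3, E[X²]=21.78; III: μ=3.7, E[X²]=14.33; IV: μ=10.4, E[X²]=109.37.
E[X] = 0.166667·2.3 + 0.0833333·-3.3 + 0.25·3.7 + 0.5·10.4 = 6.23333.
E[X²] = 0.166667·10.58 + 0.0833333·21.78 + 0.25·14.33 + 0.5·109.37 = 61.8458.
Var(X) = E[X²] − (E[X])² = 61.8458 − 38.8544 = 22.9914.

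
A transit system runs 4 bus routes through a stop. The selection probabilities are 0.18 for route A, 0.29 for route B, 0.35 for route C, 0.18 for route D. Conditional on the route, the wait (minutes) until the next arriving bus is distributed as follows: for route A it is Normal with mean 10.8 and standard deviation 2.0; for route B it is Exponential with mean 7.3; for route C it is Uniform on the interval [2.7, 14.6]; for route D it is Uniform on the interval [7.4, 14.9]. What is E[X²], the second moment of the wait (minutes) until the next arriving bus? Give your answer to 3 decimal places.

For each component E[X²] = Var + (mean)², giving A: 120.64; B: 106.58; C: 86.6233; D: 129.01.
Overall E[X²] = 0.18·120.64 + 0.29·106.58 + 0.35·86.6233 + 0.18·129.01 = 106.163.

106.163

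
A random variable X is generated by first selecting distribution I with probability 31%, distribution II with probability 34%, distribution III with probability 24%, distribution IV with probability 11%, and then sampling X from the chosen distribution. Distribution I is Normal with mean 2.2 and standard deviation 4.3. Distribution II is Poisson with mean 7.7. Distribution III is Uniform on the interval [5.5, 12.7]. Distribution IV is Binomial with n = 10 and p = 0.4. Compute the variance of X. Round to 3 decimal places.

Per component, I: μ=2.2, E[X²]=23.33; II: μ=7.7, E[X²]=66.99; III: μ=9.1, E[X²]=87.13; IV: μ=4, E[X²]=18.4.
E[X] = 0.31·2.2 + 0.34·7.7 + 0.24·9.1 + 0.11·4 = 5.924.
E[X²] = 0.31·23.33 + 0.34·66.99 + 0.24·87.13 + 0.11·18.4 = 52.9441.
Var(X) = E[X²] − (E[X])² = 52.9441 − 35.0938 = 17.8503.

17.850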